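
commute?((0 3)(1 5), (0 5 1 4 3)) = no:(0 3)(1 5)*(0 5 1 4 3) = (3 5 4), (0 5 1 4 3)*(0 3)(1 5) = (0 1 4)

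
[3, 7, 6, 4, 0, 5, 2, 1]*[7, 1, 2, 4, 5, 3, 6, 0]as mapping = [0→4, 1→0, 2→6, 3→5, 4→7, 5→3, 6→2, 7→1]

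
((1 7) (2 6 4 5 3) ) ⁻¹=(1 7) (2 3 5 4 6) 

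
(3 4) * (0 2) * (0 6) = (0 2 6)(3 4)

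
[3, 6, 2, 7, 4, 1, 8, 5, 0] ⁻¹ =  [8, 5, 2, 0, 4, 7, 1, 3, 6] 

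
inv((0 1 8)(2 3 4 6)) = (0 8 1)(2 6 4 3)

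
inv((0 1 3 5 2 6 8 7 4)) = (0 4 7 8 6 2 5 3 1)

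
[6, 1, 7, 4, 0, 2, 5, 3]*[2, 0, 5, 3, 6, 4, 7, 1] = [7, 0, 1, 6, 2, 5, 4, 3]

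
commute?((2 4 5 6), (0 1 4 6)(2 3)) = no:(2 4 5 6)*(0 1 4 6)(2 3) = (0 1 4 5)(2 6 3), (0 1 4 6)(2 3)*(2 4 5 6) = (0 1 5 6)(2 3 4)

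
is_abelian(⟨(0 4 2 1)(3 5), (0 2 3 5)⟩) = no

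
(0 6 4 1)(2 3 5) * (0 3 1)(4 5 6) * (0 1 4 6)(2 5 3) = (0 6 3)(1 2 4)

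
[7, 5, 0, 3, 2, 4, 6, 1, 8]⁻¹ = [2, 7, 4, 3, 5, 1, 6, 0, 8]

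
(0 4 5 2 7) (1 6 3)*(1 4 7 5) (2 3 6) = (0 7) (1 2 5 3 4) 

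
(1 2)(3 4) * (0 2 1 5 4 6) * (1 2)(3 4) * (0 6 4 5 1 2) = (0 2 1)(3 4 5)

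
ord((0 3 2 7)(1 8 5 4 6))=20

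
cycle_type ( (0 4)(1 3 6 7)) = 2.4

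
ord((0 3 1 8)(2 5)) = 4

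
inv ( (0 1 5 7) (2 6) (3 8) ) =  (0 7 5 1) (2 6) (3 8) 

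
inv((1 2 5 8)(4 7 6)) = (1 8 5 2)(4 6 7)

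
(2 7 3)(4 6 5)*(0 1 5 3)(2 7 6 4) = (0 1 5 2 6 3 7)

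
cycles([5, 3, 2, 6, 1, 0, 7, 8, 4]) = (0 5)(1 3 6 7 8 4)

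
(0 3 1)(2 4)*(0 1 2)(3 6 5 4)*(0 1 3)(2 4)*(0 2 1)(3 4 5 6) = (0 3 5 1 4)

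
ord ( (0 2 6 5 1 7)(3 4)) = 6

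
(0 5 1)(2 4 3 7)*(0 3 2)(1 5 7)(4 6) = (0 7)(1 3)(2 6 4)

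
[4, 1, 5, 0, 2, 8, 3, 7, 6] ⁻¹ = [3, 1, 4, 6, 0, 2, 8, 7, 5] 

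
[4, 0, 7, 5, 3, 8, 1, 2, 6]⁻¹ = [1, 6, 7, 4, 0, 3, 8, 2, 5]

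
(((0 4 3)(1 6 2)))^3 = ()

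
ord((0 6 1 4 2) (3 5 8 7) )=20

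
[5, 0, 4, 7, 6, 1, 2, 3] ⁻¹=[1, 5, 6, 7, 2, 0, 4, 3] 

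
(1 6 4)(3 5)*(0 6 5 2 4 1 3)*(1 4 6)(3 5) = (0 1 3 2 6 4 5)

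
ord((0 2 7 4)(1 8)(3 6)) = 4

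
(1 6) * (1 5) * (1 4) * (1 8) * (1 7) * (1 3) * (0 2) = (0 2)(1 6 5 4 8 7 3)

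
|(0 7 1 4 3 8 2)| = 7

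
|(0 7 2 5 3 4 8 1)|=8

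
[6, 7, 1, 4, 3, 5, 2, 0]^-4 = [6, 7, 1, 3, 4, 5, 2, 0]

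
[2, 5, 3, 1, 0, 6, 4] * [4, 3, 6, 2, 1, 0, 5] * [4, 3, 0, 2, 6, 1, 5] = [5, 4, 0, 2, 6, 1, 3]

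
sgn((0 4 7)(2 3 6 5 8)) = 1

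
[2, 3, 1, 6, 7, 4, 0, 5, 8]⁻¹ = [6, 2, 0, 1, 5, 7, 3, 4, 8]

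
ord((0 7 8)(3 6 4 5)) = 12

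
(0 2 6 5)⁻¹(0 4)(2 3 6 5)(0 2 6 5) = (0 6 3 5)(2 4)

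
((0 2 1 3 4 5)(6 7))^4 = (0 4 1)(2 5 3)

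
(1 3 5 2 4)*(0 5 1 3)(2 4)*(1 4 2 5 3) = (0 3 4 1)(2 5)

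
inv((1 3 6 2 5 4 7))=(1 7 4 5 2 6 3)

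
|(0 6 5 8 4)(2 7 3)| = 15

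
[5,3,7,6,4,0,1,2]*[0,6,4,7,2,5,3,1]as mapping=[0→5,1→7,2→1,3→3,4→2,5→0,6→6,7→4]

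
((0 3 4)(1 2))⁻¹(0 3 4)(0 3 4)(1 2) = (0 3 4)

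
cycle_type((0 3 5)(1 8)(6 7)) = 2^2.3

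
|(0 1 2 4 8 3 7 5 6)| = 9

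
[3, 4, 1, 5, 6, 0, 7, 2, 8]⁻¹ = [5, 2, 7, 0, 1, 3, 4, 6, 8]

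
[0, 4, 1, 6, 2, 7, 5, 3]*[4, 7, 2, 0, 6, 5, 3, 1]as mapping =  [0→4, 1→6, 2→7, 3→3, 4→2, 5→1, 6→5, 7→0]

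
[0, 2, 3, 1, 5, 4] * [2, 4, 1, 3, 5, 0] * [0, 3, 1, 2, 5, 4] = [1, 3, 2, 5, 0, 4]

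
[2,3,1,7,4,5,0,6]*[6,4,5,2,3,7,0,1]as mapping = [0→5,1→2,2→4,3→1,4→3,5→7,6→6,7→0]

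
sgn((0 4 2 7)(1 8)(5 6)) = -1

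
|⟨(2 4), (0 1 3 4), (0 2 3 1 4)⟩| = 120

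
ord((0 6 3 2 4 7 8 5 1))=9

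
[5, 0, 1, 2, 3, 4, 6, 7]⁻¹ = [1, 2, 3, 4, 5, 0, 6, 7]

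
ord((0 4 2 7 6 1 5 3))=8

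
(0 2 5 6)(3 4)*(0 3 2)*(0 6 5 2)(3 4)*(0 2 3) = (0 6 4 2 3)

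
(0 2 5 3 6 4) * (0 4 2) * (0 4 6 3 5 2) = (0 4 6) 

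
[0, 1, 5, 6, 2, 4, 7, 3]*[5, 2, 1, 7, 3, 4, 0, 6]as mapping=[0→5, 1→2, 2→4, 3→0, 4→1, 5→3, 6→6, 7→7]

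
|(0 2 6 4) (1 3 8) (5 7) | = 12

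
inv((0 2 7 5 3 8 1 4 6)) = (0 6 4 1 8 3 5 7 2)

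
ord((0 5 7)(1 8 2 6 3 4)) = 6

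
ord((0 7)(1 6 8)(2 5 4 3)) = 12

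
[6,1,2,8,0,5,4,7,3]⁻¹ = [4,1,2,8,6,5,0,7,3]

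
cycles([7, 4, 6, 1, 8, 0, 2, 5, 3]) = (0 7 5)(1 4 8 3)(2 6)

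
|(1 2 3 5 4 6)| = 6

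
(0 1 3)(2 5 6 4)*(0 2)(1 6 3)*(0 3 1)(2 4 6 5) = (0 5 1)(3 4)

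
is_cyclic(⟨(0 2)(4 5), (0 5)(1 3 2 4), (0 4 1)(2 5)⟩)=no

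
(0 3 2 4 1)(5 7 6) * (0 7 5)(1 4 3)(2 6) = (0 1 7 2 3 6)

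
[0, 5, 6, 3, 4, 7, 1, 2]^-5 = [0, 1, 2, 3, 4, 5, 6, 7]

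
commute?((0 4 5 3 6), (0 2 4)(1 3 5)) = no:(0 4 5 3 6) * (0 2 4)(1 3 5) = (1 3 6 2 4), (0 2 4)(1 3 5) * (0 4 5 3 6) = (0 2 5 1 6)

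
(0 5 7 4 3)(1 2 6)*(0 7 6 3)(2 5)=(0 2 3 7 4)(1 5 6)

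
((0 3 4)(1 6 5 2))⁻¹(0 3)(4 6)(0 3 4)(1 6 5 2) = (0 5)(3 4)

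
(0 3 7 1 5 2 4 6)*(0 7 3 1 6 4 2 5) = (0 1) (6 7) 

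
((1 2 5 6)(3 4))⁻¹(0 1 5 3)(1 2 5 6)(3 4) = (0 2 6 4)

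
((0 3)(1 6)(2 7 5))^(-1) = (0 3)(1 6)(2 5 7)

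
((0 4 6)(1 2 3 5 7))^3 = (1 5 2 7 3)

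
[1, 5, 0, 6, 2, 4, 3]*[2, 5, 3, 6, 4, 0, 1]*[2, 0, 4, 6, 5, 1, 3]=[1, 2, 4, 0, 6, 5, 3]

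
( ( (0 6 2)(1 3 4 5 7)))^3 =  (1 5 3 7 4)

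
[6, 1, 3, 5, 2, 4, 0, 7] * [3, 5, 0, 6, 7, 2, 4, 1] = [4, 5, 6, 2, 0, 7, 3, 1]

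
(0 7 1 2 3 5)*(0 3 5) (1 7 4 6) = (0 4 6 1 2 5 3) 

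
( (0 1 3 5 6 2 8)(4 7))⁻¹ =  (0 8 2 6 5 3 1)(4 7)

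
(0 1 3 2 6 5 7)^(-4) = (0 2 7 3 5 1 6)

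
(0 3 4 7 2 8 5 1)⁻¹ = (0 1 5 8 2 7 4 3)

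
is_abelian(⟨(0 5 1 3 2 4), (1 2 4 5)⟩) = no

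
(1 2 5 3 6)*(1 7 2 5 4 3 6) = (1 5 6 7 2 4 3)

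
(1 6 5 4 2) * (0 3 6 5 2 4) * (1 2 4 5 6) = (0 3 1 6 4 5)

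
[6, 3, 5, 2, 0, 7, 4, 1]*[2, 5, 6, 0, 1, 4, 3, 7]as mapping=[0→3, 1→0, 2→4, 3→6, 4→2, 5→7, 6→1, 7→5]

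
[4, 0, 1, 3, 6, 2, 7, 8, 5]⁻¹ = [1, 2, 5, 3, 0, 8, 4, 6, 7]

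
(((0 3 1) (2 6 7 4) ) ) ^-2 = (0 3 1) (2 7) (4 6) 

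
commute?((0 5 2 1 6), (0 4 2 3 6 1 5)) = no:(0 5 2 1 6) * (0 4 2 3 6 1 5) = (2 5 3 6 4), (0 4 2 3 6 1 5) * (0 5 2 1 6) = (0 4 1 2 3)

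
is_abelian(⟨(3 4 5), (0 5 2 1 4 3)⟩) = no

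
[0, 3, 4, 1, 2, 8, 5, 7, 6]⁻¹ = [0, 3, 4, 1, 2, 6, 8, 7, 5]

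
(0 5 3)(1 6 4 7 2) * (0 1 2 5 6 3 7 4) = (0 6)(1 3)(5 7)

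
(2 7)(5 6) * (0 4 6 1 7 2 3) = (0 4 6 5 1 7 3)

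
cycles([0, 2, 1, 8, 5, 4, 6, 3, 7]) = (1 2)(3 8 7)(4 5)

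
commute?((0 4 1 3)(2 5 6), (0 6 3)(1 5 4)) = no:(0 4 1 3)(2 5 6) * (0 6 3)(1 5 4) = (0 1)(2 4 5 3 6), (0 6 3)(1 5 4) * (0 4 1 3)(2 5 6) = (0 2 5 1 6)(3 4)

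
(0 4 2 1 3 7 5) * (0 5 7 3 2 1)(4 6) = (0 6 4 1 2)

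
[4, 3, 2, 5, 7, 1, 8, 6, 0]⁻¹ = [8, 5, 2, 1, 0, 3, 7, 4, 6]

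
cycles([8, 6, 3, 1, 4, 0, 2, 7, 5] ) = (0 8 5)(1 6 2 3)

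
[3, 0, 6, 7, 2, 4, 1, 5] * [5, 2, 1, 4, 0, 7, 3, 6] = [4, 5, 3, 6, 1, 0, 2, 7]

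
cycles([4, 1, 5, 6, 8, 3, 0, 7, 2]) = (0 4 8 2 5 3 6) 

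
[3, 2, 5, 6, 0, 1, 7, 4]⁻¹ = [4, 5, 1, 0, 7, 2, 3, 6]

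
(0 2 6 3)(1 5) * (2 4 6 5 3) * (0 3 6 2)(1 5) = (0 4 2 1 6)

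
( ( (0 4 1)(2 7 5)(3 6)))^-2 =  (0 4 1)(2 7 5)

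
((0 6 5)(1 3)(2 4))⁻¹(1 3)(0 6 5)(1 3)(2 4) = (1 3)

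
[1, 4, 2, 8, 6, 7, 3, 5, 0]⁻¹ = [8, 0, 2, 6, 1, 7, 4, 5, 3]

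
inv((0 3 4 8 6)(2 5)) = (0 6 8 4 3)(2 5)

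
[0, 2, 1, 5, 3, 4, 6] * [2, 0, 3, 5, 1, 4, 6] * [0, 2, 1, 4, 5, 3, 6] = [1, 4, 0, 5, 3, 2, 6]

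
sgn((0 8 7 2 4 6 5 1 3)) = 1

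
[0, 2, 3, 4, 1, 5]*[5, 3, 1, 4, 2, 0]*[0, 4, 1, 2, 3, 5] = [5, 4, 3, 1, 2, 0]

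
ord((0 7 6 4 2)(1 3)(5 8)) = 10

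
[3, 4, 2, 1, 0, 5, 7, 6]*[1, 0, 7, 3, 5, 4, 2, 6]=[3, 5, 7, 0, 1, 4, 6, 2]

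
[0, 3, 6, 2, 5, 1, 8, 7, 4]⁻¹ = [0, 5, 3, 1, 8, 4, 2, 7, 6]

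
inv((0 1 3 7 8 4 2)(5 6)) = (0 2 4 8 7 3 1)(5 6)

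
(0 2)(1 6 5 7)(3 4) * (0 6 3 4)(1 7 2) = (0 1 3)(2 6 5)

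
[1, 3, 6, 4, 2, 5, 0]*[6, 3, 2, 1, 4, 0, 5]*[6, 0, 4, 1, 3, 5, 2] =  [1, 0, 5, 3, 4, 6, 2]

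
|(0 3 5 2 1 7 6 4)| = 8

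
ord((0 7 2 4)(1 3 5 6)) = 4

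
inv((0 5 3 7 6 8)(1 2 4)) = (0 8 6 7 3 5)(1 4 2)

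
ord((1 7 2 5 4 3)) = 6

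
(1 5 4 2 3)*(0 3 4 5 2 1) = (0 3) (1 2 4) 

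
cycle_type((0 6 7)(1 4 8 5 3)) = 3.5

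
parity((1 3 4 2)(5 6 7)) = odd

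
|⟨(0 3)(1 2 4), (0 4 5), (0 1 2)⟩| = 720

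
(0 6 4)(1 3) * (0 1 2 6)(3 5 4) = (1 5 4)(2 6 3)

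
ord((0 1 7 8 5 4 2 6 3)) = 9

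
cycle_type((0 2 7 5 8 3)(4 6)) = 2.6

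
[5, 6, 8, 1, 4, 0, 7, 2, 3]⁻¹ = [5, 3, 7, 8, 4, 0, 1, 6, 2]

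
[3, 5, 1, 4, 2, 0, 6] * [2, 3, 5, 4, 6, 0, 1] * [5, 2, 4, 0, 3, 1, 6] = [3, 5, 0, 6, 1, 4, 2]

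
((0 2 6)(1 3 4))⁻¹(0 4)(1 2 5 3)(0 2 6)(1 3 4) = (1 2)(3 6 5 4)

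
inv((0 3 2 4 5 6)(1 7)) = (0 6 5 4 2 3)(1 7)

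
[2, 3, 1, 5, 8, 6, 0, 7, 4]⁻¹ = [6, 2, 0, 1, 8, 3, 5, 7, 4]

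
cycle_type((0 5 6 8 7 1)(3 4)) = 2.6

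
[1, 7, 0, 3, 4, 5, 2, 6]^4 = [2, 0, 6, 3, 4, 5, 7, 1]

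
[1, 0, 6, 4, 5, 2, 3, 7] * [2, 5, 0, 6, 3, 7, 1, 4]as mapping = [0→5, 1→2, 2→1, 3→3, 4→7, 5→0, 6→6, 7→4]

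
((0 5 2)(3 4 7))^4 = (0 5 2)(3 4 7)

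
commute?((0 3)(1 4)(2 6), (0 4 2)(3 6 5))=no:(0 3)(1 4)(2 6)*(0 4 2)(3 6 5)=(0 6)(1 2 5 3 4), (0 4 2)(3 6 5)*(0 3)(1 4)(2 6)=(0 1 4 6 5)(2 3)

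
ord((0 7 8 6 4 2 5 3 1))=9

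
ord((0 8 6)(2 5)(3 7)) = 6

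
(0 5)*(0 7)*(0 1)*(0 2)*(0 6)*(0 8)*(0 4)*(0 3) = (0 5 7 1 2 6 8 4 3)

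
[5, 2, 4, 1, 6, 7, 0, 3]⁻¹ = [6, 3, 1, 7, 2, 0, 4, 5]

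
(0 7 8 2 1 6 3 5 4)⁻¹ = (0 4 5 3 6 1 2 8 7)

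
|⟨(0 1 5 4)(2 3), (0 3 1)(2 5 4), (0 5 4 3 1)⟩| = 360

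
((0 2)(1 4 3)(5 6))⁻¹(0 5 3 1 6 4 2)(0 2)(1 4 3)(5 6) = (0 2 6 1 4 5 3)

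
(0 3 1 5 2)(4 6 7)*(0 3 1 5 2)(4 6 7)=(0 1 2 3 5)(4 7 6)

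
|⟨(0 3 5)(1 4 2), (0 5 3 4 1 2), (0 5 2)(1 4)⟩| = 720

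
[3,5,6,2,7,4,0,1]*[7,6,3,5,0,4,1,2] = [5,4,1,3,2,0,7,6]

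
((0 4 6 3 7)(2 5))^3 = (0 3 4 7 6)(2 5)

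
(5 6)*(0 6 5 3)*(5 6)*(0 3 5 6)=(0 6 5)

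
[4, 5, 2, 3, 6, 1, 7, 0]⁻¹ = [7, 5, 2, 3, 0, 1, 4, 6]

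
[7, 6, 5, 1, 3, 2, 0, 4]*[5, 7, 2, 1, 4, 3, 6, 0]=[0, 6, 3, 7, 1, 2, 5, 4]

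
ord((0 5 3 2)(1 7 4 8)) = 4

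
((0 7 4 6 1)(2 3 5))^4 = (0 1 6 4 7)(2 3 5)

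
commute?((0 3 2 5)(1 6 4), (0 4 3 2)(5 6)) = no:(0 3 2 5)(1 6 4) * (0 4 3 2)(5 6) = (0 2 6 3)(1 5 4), (0 4 3 2)(5 6) * (0 3 2 5)(1 6 4) = (0 1 6)(2 3 5 4)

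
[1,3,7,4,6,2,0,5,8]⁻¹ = [6,0,5,1,3,7,4,2,8]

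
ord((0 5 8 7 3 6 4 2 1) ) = 9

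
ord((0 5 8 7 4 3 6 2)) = 8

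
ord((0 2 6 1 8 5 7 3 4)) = 9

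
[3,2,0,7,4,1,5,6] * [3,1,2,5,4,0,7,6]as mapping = [0→5,1→2,2→3,3→6,4→4,5→1,6→0,7→7]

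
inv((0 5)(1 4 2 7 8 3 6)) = (0 5)(1 6 3 8 7 2 4)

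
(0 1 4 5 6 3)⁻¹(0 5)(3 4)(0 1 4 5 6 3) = (0 5)(1 6)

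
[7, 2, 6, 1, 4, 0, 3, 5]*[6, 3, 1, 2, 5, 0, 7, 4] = [4, 1, 7, 3, 5, 6, 2, 0]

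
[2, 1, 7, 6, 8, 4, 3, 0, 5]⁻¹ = [7, 1, 0, 6, 5, 8, 3, 2, 4]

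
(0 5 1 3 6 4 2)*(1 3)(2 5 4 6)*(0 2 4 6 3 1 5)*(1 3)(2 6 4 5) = (0 4)(1 2 6)(3 5)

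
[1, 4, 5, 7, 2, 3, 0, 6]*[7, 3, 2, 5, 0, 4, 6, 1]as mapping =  [0→3, 1→0, 2→4, 3→1, 4→2, 5→5, 6→7, 7→6]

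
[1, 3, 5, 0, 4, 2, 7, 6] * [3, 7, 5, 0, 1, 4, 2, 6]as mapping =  [0→7, 1→0, 2→4, 3→3, 4→1, 5→5, 6→6, 7→2]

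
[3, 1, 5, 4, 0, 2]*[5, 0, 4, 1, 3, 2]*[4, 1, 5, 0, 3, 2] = [1, 4, 5, 0, 2, 3]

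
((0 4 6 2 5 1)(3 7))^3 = (0 2)(1 6)(3 7)(4 5)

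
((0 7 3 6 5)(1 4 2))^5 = (1 2 4)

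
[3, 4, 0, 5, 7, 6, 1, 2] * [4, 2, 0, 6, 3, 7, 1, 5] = [6, 3, 4, 7, 5, 1, 2, 0]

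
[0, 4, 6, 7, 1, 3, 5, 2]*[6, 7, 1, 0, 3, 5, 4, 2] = [6, 3, 4, 2, 7, 0, 5, 1]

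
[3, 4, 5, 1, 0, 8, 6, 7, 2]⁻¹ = [4, 3, 8, 0, 1, 2, 6, 7, 5]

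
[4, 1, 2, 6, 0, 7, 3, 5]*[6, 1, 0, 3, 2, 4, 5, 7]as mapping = [0→2, 1→1, 2→0, 3→5, 4→6, 5→7, 6→3, 7→4]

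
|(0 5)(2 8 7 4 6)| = 10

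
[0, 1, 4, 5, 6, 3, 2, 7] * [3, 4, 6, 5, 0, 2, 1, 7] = [3, 4, 0, 2, 1, 5, 6, 7]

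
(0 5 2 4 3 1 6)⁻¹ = (0 6 1 3 4 2 5)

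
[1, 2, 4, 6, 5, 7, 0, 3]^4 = [5, 7, 3, 2, 6, 0, 4, 1]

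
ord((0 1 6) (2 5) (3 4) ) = 6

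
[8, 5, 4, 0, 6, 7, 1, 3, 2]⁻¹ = [3, 6, 8, 7, 2, 1, 4, 5, 0]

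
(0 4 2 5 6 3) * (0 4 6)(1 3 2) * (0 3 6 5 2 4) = (0 5 3)(1 6 4)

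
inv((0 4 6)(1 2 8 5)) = (0 6 4)(1 5 8 2)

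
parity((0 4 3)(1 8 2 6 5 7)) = odd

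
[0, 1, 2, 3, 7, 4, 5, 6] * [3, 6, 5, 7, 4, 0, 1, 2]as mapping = [0→3, 1→6, 2→5, 3→7, 4→2, 5→4, 6→0, 7→1]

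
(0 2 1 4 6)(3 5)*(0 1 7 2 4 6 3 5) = (0 4 3)(1 6)(2 7)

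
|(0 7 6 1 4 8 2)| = 7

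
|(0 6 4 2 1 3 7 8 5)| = 9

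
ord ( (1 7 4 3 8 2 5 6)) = 8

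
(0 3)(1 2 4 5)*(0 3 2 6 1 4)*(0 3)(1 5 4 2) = (0 1 6 5 2 3)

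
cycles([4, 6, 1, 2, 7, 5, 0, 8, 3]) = (0 4 7 8 3 2 1 6)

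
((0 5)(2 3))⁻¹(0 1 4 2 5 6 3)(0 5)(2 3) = (0 6 2 5 1 4 3)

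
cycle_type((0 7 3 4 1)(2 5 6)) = 3.5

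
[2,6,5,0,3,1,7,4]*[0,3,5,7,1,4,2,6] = [5,2,4,0,7,3,6,1]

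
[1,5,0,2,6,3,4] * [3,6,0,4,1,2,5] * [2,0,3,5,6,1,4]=[4,3,5,2,1,6,0]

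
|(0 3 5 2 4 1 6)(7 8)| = 14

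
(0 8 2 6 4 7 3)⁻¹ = (0 3 7 4 6 2 8)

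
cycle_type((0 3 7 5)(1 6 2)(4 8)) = 2.3.4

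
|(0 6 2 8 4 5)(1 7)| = 6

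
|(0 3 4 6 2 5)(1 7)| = 6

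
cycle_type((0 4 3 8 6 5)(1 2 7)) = 3.6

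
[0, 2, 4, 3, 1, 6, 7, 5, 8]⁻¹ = [0, 4, 1, 3, 2, 7, 5, 6, 8]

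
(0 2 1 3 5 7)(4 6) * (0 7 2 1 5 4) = (0 1 3 4 6)(2 5)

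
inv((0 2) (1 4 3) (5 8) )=(0 2) (1 3 4) (5 8) 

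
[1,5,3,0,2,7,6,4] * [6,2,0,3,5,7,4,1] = [2,7,3,6,0,1,4,5]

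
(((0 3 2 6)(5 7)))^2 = (0 2)(3 6)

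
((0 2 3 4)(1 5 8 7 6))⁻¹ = (0 4 3 2)(1 6 7 8 5)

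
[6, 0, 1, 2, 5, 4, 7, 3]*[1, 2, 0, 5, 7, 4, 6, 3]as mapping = [0→6, 1→1, 2→2, 3→0, 4→4, 5→7, 6→3, 7→5]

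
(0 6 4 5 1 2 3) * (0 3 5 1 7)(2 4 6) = (0 2 5 7)(1 4)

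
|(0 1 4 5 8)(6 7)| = 10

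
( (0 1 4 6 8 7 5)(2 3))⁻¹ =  (0 5 7 8 6 4 1)(2 3)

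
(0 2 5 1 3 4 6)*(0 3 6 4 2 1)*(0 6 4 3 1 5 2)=(0 5 6 1 4 3)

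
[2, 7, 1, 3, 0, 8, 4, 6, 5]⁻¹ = [4, 2, 0, 3, 6, 8, 7, 1, 5]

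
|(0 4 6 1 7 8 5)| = 7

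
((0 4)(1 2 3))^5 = (0 4)(1 3 2)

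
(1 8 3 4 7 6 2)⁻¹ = (1 2 6 7 4 3 8)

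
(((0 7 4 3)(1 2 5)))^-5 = (0 3 4 7)(1 2 5)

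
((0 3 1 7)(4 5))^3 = (0 7 1 3)(4 5)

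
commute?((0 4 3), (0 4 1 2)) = no:(0 4 3) * (0 4 1 2) = (0 1 2)(3 4), (0 4 1 2) * (0 4 3) = (0 3)(1 2 4)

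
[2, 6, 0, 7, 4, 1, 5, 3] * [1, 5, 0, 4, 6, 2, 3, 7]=[0, 3, 1, 7, 6, 5, 2, 4]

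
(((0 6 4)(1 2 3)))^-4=(0 4 6)(1 3 2)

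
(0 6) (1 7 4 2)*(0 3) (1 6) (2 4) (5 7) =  (0 1 5 7 2 6 3) 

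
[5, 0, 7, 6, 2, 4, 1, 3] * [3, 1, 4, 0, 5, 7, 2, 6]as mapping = [0→7, 1→3, 2→6, 3→2, 4→4, 5→5, 6→1, 7→0]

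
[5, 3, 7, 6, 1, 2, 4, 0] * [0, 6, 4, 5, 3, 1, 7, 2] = [1, 5, 2, 7, 6, 4, 3, 0]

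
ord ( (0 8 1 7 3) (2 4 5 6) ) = 20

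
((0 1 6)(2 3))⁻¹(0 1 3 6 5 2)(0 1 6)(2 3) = (0 5 3 1 6 2)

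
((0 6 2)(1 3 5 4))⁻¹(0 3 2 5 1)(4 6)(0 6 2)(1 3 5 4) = (0 4 3 6 5)(1 2)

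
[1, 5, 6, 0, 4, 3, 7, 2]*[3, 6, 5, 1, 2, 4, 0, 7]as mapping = [0→6, 1→4, 2→0, 3→3, 4→2, 5→1, 6→7, 7→5]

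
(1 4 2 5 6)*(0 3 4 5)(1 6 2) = (0 3 4 1 5 2)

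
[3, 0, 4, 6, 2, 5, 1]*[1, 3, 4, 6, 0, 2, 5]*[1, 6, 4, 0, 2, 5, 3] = [3, 6, 1, 5, 2, 4, 0]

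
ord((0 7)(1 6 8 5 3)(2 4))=10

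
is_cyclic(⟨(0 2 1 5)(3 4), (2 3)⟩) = no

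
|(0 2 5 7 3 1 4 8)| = 8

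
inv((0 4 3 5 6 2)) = (0 2 6 5 3 4)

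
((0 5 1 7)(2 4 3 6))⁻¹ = (0 7 1 5)(2 6 3 4)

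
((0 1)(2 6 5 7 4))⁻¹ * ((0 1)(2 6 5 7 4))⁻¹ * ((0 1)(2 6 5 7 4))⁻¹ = (0 1)(2 5 4 6 7)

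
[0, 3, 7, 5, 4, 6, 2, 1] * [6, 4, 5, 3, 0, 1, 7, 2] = [6, 3, 2, 1, 0, 7, 5, 4]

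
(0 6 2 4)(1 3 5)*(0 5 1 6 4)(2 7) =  (0 4 5 6 7 2)(1 3)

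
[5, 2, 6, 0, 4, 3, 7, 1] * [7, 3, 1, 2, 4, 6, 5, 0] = [6, 1, 5, 7, 4, 2, 0, 3]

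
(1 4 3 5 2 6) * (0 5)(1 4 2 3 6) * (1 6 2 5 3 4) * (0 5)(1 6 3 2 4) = (0 2 3 5 1)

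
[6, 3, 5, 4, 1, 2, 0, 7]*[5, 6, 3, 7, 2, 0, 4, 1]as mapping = [0→4, 1→7, 2→0, 3→2, 4→6, 5→3, 6→5, 7→1]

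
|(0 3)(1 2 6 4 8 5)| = 6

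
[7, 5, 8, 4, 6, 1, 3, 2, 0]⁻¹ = [8, 5, 7, 6, 3, 1, 4, 0, 2]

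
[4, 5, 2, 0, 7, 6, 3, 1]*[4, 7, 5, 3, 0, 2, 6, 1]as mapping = [0→0, 1→2, 2→5, 3→4, 4→1, 5→6, 6→3, 7→7]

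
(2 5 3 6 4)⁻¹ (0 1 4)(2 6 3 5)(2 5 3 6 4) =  (0 1 2)(3 5 4 6)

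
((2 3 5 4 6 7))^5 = (2 7 6 4 5 3)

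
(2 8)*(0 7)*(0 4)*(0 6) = (0 7 4 6)(2 8)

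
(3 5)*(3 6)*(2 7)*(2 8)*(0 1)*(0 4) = (0 1 4)(2 7 8)(3 5 6)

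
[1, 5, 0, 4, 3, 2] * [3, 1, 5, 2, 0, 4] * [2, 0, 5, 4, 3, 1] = [0, 3, 4, 2, 5, 1]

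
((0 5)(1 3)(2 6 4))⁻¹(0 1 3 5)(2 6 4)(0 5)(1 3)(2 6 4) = (0 5 3 1)(2 6 4)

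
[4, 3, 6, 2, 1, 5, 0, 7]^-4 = [1, 2, 0, 6, 3, 5, 4, 7]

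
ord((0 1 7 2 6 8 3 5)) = 8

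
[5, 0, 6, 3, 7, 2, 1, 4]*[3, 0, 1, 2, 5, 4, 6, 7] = [4, 3, 6, 2, 7, 1, 0, 5]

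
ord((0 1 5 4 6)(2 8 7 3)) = 20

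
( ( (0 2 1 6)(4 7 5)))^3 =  (0 6 1 2)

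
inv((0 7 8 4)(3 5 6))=(0 4 8 7)(3 6 5)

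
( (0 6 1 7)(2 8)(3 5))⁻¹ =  (0 7 1 6)(2 8)(3 5)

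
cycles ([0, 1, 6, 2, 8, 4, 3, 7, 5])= (2 6 3)(4 8 5)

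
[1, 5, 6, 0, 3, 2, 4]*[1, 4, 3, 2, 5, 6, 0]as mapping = [0→4, 1→6, 2→0, 3→1, 4→2, 5→3, 6→5]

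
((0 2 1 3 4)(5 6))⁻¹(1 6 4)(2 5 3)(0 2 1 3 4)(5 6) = (0 3 5)(1 6 4)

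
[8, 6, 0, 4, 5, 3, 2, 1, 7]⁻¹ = [2, 7, 6, 5, 3, 4, 1, 8, 0]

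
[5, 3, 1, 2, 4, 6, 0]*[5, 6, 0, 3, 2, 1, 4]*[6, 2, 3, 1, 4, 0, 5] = [2, 1, 5, 6, 3, 4, 0]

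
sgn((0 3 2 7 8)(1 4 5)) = 1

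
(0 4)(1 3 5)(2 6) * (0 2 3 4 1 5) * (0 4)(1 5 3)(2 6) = (0 5 3 4 6 1)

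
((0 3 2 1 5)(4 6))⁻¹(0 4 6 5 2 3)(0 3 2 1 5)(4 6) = (0 1 2 3 6 4)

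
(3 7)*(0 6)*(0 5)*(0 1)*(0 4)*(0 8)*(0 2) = (0 6 5 1 4 8 2)(3 7)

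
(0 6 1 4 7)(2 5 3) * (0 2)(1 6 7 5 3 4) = (0 7 2 3)(4 5)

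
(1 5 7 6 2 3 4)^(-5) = (1 7 2 4 5 6 3)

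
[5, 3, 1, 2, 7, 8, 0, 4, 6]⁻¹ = [6, 2, 3, 1, 7, 0, 8, 4, 5]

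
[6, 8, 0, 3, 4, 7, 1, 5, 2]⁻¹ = [2, 6, 8, 3, 4, 7, 0, 5, 1]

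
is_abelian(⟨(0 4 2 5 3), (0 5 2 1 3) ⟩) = no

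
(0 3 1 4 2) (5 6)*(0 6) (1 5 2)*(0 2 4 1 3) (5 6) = (2 5) (3 6 4) 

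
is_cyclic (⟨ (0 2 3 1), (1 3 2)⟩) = no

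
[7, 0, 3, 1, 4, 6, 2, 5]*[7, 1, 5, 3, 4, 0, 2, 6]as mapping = [0→6, 1→7, 2→3, 3→1, 4→4, 5→2, 6→5, 7→0]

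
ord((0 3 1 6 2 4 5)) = 7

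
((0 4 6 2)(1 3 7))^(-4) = (1 7 3)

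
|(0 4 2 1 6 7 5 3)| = 8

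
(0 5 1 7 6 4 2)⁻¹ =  (0 2 4 6 7 1 5)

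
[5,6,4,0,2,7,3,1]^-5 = [5,6,4,0,2,7,3,1]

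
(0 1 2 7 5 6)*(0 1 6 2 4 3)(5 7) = (0 6 1 4 3)(2 5)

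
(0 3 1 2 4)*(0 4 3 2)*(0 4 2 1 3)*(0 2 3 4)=(0 1)(3 4)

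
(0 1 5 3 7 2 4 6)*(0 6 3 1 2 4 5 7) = (0 2 5 1 7 4 3)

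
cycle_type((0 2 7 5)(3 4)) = 2.4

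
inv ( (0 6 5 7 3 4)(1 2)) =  (0 4 3 7 5 6)(1 2)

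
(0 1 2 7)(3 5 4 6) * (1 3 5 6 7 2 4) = (0 3 6 5 1 4 7)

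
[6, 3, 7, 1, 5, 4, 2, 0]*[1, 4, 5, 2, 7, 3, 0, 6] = [0, 2, 6, 4, 3, 7, 5, 1] 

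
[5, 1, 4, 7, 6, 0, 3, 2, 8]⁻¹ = [5, 1, 7, 6, 2, 0, 4, 3, 8]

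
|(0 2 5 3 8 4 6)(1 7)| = 14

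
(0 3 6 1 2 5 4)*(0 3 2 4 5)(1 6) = (0 2)(1 4 3)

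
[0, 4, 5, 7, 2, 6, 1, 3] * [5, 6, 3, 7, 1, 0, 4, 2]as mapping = [0→5, 1→1, 2→0, 3→2, 4→3, 5→4, 6→6, 7→7]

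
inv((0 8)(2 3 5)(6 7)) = (0 8)(2 5 3)(6 7)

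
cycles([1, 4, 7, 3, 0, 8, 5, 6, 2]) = (0 1 4)(2 7 6 5 8)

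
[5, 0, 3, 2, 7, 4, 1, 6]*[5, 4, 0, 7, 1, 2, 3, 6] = [2, 5, 7, 0, 6, 1, 4, 3]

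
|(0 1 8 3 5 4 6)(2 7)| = 14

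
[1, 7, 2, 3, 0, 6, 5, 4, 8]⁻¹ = [4, 0, 2, 3, 7, 6, 5, 1, 8]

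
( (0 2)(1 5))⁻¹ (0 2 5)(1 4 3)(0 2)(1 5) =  (0 1 2)(3 5 4)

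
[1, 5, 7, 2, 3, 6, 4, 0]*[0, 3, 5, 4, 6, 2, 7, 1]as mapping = [0→3, 1→2, 2→1, 3→5, 4→4, 5→7, 6→6, 7→0]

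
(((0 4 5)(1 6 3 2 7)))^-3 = (1 3 7 6 2)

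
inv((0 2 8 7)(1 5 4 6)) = (0 7 8 2)(1 6 4 5)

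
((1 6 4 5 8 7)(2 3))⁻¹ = (1 7 8 5 4 6)(2 3)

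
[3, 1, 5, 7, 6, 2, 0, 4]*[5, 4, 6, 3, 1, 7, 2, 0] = [3, 4, 7, 0, 2, 6, 5, 1]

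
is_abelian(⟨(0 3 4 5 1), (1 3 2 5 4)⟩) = no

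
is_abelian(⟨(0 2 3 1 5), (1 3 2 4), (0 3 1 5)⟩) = no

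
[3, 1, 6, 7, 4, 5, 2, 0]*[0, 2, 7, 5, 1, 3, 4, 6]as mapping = [0→5, 1→2, 2→4, 3→6, 4→1, 5→3, 6→7, 7→0]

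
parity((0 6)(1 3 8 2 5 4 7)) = odd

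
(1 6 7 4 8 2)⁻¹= (1 2 8 4 7 6)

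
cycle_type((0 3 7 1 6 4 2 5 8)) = 9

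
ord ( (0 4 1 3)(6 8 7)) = 12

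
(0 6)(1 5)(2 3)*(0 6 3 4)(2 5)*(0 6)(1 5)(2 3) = (0 2 4 6)(1 3)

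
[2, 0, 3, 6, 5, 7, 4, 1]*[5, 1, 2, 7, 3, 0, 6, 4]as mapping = [0→2, 1→5, 2→7, 3→6, 4→0, 5→4, 6→3, 7→1]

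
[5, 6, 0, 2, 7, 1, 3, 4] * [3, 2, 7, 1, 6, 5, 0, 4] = [5, 0, 3, 7, 4, 2, 1, 6]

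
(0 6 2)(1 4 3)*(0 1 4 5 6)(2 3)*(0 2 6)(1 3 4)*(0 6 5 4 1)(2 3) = (0 3)(1 4 5 6)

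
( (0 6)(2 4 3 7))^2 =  (2 3)(4 7)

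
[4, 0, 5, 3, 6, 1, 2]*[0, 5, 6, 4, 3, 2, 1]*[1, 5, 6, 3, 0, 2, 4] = [3, 1, 6, 0, 5, 2, 4]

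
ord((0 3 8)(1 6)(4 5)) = 6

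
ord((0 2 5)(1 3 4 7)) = 12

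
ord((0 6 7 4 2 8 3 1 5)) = 9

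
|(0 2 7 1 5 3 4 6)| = 8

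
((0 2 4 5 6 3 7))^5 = (0 3 5 2 7 6 4)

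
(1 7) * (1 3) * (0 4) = (0 4)(1 7 3)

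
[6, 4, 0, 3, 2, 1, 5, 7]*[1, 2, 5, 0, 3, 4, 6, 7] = [6, 3, 1, 0, 5, 2, 4, 7]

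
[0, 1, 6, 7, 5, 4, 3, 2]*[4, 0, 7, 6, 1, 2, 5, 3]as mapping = [0→4, 1→0, 2→5, 3→3, 4→2, 5→1, 6→6, 7→7]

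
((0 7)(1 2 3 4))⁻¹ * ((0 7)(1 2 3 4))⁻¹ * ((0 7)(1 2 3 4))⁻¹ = (0 7)(1 2 3 4)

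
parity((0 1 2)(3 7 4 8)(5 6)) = even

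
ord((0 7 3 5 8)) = 5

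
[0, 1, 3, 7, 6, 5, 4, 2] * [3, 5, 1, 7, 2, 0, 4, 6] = [3, 5, 7, 6, 4, 0, 2, 1]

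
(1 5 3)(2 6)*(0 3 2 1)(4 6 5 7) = (0 3)(1 7 4 6)(2 5)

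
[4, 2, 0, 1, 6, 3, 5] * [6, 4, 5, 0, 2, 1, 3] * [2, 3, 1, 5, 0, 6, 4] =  [1, 6, 4, 0, 5, 2, 3]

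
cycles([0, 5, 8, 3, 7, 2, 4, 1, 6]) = (1 5 2 8 6 4 7)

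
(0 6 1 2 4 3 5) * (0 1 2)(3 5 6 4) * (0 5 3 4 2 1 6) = (0 2 4 3)(1 5 6)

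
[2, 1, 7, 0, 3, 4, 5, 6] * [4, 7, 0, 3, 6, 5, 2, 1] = [0, 7, 1, 4, 3, 6, 5, 2]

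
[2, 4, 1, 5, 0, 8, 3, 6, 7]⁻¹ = [4, 2, 0, 6, 1, 3, 7, 8, 5]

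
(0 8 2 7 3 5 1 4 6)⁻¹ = (0 6 4 1 5 3 7 2 8)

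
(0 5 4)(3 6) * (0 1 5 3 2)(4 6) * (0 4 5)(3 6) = (0 6 2 4 1)(3 5)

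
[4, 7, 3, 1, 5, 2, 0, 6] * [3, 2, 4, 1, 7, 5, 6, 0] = [7, 0, 1, 2, 5, 4, 3, 6]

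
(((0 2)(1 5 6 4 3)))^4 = (1 3 4 6 5)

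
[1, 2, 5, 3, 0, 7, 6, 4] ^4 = [7, 4, 0, 3, 5, 1, 6, 2] 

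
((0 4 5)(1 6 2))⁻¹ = (0 5 4)(1 2 6)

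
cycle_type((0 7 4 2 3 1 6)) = 7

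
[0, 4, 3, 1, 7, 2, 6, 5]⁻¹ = [0, 3, 5, 2, 1, 7, 6, 4]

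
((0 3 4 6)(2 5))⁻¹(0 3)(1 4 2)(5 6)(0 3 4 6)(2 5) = (0 2)(1 6 5)(3 4)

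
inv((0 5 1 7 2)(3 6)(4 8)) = (0 2 7 1 5)(3 6)(4 8)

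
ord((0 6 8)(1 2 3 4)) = 12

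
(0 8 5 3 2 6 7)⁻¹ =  (0 7 6 2 3 5 8)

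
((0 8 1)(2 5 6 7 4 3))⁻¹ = (0 1 8)(2 3 4 7 6 5)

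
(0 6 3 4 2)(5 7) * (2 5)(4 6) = (0 4 5 7 2)(3 6)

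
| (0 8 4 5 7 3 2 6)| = 8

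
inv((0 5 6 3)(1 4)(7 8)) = (0 3 6 5)(1 4)(7 8)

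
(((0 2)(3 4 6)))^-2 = (3 4 6)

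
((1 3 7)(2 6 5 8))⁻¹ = (1 7 3)(2 8 5 6)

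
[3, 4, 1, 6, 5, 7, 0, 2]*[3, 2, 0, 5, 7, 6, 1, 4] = [5, 7, 2, 1, 6, 4, 3, 0]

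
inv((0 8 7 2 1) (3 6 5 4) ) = (0 1 2 7 8) (3 4 5 6) 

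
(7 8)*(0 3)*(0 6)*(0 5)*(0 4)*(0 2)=(0 3 6 5 4 2)(7 8)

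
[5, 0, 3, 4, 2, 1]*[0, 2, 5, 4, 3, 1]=[1, 0, 4, 3, 5, 2]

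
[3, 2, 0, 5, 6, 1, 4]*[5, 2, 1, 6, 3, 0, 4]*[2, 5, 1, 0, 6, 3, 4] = [4, 5, 3, 2, 6, 1, 0] 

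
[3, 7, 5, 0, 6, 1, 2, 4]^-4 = [0, 4, 1, 3, 2, 7, 5, 6]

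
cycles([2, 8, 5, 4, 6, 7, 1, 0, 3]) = (0 2 5 7)(1 8 3 4 6)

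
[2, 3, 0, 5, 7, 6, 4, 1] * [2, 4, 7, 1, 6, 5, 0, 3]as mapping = [0→7, 1→1, 2→2, 3→5, 4→3, 5→0, 6→6, 7→4]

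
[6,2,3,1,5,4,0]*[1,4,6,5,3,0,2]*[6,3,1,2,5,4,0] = [1,0,4,5,6,2,3]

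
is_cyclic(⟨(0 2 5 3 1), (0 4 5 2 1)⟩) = no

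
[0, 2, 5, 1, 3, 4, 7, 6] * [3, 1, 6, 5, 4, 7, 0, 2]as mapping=[0→3, 1→6, 2→7, 3→1, 4→5, 5→4, 6→2, 7→0]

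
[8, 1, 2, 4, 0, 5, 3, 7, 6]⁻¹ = [4, 1, 2, 6, 3, 5, 8, 7, 0]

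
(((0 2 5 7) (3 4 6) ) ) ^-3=(0 2 5 7) 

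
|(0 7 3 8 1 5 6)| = 7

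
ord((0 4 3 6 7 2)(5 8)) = 6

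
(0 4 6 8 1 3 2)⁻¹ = (0 2 3 1 8 6 4)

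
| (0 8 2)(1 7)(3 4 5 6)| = 12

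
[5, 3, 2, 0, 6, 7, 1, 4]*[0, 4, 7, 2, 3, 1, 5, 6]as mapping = [0→1, 1→2, 2→7, 3→0, 4→5, 5→6, 6→4, 7→3]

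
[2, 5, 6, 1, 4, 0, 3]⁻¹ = [5, 3, 0, 6, 4, 1, 2]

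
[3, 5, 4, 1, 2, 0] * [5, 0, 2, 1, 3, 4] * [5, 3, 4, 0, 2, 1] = [3, 2, 0, 5, 4, 1]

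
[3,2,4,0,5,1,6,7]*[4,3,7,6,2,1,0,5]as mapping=[0→6,1→7,2→2,3→4,4→1,5→3,6→0,7→5]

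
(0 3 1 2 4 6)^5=(0 6 4 2 1 3)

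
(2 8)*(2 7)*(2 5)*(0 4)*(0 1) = (0 4 1)(2 8 7 5)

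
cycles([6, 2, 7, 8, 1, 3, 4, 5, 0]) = (0 6 4 1 2 7 5 3 8)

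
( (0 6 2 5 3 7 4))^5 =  (0 7 5 6 4 3 2)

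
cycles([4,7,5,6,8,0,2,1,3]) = (0 4 8 3 6 2 5) (1 7) 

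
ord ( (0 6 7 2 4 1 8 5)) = 8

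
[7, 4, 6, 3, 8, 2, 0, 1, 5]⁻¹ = [6, 7, 5, 3, 1, 8, 2, 0, 4]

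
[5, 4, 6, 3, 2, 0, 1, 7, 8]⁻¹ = [5, 6, 4, 3, 1, 0, 2, 7, 8]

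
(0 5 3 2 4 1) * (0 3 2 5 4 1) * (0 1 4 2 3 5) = (0 2 4 1 5 3)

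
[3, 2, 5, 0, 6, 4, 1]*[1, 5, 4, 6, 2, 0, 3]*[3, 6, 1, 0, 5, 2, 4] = [4, 5, 3, 6, 0, 1, 2]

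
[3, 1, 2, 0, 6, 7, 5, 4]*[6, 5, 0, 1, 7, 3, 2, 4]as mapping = [0→1, 1→5, 2→0, 3→6, 4→2, 5→4, 6→3, 7→7]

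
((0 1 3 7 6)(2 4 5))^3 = (0 7 1 6 3)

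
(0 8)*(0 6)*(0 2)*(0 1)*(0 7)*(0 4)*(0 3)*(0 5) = (0 8 6 2 1 7 4 3 5)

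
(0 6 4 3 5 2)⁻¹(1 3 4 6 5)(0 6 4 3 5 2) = (1 5 3 4 2)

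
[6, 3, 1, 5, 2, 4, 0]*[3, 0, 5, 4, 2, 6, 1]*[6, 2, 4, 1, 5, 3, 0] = [2, 5, 6, 0, 3, 4, 1]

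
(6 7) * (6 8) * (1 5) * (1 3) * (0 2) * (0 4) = (0 2 4)(1 5 3)(6 7 8)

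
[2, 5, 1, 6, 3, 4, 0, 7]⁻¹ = [6, 2, 0, 4, 5, 1, 3, 7]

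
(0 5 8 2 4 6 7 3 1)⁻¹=(0 1 3 7 6 4 2 8 5)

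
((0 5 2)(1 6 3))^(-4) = (0 2 5)(1 3 6)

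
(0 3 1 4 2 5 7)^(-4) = (0 4 7 1 5 3 2)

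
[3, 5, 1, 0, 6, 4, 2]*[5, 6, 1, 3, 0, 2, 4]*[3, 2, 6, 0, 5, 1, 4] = [0, 6, 4, 1, 5, 3, 2]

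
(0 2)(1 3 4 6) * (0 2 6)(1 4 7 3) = (0 6 4)(3 7)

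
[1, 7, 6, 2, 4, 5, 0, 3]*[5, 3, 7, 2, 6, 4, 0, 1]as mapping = [0→3, 1→1, 2→0, 3→7, 4→6, 5→4, 6→5, 7→2]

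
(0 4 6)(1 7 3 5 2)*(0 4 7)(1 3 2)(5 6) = (0 7 2 3 6 4 5 1)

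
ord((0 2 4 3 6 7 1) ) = 7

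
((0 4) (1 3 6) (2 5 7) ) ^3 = (0 4) 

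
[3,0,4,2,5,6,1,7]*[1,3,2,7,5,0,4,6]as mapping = [0→7,1→1,2→5,3→2,4→0,5→4,6→3,7→6]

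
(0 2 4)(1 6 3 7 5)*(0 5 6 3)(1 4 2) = (0 1 3 7 6)(4 5)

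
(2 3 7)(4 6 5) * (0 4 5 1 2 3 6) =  (0 4)(1 2 6)(3 7)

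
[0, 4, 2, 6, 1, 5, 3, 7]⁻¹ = [0, 4, 2, 6, 1, 5, 3, 7]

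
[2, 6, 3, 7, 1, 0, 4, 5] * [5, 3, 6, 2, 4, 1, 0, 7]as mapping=[0→6, 1→0, 2→2, 3→7, 4→3, 5→5, 6→4, 7→1]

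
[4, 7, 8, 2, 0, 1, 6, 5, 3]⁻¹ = [4, 5, 3, 8, 0, 7, 6, 1, 2]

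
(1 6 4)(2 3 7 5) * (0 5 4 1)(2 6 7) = (0 5 6 1 7 4)(2 3)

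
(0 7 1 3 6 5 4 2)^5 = (0 5 1 2 6 7 4 3)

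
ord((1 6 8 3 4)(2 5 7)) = 15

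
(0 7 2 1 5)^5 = ()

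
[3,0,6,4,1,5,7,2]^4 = [0,1,6,3,4,5,7,2]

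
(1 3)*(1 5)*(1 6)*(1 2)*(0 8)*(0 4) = (0 8 4) (1 3 5 6 2) 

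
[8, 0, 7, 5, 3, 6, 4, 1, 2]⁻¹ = [1, 7, 8, 4, 6, 3, 5, 2, 0]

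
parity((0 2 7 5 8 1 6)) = even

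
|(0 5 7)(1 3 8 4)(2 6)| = 12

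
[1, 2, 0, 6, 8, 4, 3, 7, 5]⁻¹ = [2, 0, 1, 6, 5, 8, 3, 7, 4]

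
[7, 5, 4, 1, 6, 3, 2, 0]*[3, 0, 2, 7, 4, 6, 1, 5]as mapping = [0→5, 1→6, 2→4, 3→0, 4→1, 5→7, 6→2, 7→3]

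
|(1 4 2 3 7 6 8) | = 7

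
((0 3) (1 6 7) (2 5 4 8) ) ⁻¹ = (0 3) (1 7 6) (2 8 4 5) 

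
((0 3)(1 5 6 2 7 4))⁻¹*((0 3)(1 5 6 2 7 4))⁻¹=(1 7 6)(2 5 4)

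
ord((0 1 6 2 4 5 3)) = 7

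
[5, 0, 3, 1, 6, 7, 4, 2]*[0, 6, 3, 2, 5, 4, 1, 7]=[4, 0, 2, 6, 1, 7, 5, 3]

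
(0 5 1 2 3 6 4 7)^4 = (0 3)(1 4)(2 7)(5 6)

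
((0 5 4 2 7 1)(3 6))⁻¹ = (0 1 7 2 4 5)(3 6)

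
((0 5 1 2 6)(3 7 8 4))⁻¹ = (0 6 2 1 5)(3 4 8 7)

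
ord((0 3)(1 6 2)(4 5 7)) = 6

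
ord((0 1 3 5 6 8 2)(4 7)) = 14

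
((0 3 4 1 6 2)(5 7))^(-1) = (0 2 6 1 4 3)(5 7)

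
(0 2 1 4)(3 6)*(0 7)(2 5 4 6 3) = (0 5 4 7)(1 6 2)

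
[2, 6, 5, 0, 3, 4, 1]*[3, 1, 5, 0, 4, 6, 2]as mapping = [0→5, 1→2, 2→6, 3→3, 4→0, 5→4, 6→1]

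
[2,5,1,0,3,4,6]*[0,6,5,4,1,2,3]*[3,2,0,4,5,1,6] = [1,0,6,3,5,2,4]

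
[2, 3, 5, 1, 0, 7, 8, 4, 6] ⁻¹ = [4, 3, 0, 1, 7, 2, 8, 5, 6] 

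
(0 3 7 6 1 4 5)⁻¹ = (0 5 4 1 6 7 3)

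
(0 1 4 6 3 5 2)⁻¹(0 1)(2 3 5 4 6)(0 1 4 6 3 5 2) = (0 5 2 6 3)(1 4)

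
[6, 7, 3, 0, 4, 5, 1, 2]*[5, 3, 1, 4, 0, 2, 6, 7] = [6, 7, 4, 5, 0, 2, 3, 1]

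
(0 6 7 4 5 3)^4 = (0 5 7)(3 4 6)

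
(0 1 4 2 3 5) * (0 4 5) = (0 1 5 4 2 3)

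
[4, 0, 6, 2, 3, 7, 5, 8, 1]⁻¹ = [1, 8, 3, 4, 0, 6, 2, 5, 7]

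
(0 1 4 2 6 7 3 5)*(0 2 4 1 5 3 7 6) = (0 5 2)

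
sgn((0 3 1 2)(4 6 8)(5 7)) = 1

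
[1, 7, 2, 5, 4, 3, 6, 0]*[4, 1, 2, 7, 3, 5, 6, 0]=[1, 0, 2, 5, 3, 7, 6, 4]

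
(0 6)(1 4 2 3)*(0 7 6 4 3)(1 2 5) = (0 4 5 1 3 2)(6 7)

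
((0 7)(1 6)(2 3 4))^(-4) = (2 4 3)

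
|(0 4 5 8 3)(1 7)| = 10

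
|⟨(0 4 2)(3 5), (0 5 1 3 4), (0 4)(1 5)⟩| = 720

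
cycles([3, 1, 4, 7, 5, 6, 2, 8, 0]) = (0 3 7 8)(2 4 5 6)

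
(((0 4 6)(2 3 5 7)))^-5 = (0 4 6)(2 7 5 3)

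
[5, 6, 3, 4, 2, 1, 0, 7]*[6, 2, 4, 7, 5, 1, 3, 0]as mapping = [0→1, 1→3, 2→7, 3→5, 4→4, 5→2, 6→6, 7→0]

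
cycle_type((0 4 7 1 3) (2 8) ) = 2.5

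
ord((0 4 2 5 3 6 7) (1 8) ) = 14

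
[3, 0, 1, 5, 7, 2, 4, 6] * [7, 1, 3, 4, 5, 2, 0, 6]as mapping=[0→4, 1→7, 2→1, 3→2, 4→6, 5→3, 6→5, 7→0]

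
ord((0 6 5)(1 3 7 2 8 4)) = 6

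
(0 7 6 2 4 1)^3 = (0 2)(1 6)(4 7)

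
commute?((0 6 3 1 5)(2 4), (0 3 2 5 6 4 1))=no:(0 6 3 1 5)(2 4)*(0 3 2 5 6 4 1)=(0 4 5 3)(1 6 2), (0 3 2 5 6 4 1)*(0 6 3 1 5)(2 4)=(0 1 6 2)(3 4 5)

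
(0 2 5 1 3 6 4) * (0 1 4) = (0 2 5 4 1 3 6)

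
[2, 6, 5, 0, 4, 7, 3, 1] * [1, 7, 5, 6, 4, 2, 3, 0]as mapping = [0→5, 1→3, 2→2, 3→1, 4→4, 5→0, 6→6, 7→7]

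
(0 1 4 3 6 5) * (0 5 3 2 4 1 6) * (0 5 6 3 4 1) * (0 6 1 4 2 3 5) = (0 5 1 6 2 4 3)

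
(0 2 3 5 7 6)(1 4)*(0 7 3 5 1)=(0 2 5 3 1 4)(6 7)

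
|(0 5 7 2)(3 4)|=4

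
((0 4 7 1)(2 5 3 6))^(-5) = (0 1 7 4)(2 6 3 5)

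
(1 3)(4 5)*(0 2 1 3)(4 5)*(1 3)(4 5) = (0 2 3 1)(4 5)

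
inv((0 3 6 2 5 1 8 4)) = (0 4 8 1 5 2 6 3)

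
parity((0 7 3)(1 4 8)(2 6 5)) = even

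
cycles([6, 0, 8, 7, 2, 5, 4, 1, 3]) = (0 6 4 2 8 3 7 1)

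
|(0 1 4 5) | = 4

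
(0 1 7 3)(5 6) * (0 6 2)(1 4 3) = (0 4 3 6 5 2)(1 7)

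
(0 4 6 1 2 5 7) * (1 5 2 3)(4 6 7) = (0 6 5 4 7)(1 3)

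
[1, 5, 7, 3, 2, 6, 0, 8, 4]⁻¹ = [6, 0, 4, 3, 8, 1, 5, 2, 7]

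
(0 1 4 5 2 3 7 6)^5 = (0 3 4 6 2 1 7 5)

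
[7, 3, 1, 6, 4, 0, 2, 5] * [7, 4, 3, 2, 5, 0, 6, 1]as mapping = [0→1, 1→2, 2→4, 3→6, 4→5, 5→7, 6→3, 7→0]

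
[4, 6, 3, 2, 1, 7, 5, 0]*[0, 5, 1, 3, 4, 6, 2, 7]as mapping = [0→4, 1→2, 2→3, 3→1, 4→5, 5→7, 6→6, 7→0]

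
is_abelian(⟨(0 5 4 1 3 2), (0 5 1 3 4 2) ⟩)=no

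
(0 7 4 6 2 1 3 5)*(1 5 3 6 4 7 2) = (0 2 5)(1 6)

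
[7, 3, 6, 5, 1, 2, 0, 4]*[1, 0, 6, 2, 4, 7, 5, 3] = [3, 2, 5, 7, 0, 6, 1, 4]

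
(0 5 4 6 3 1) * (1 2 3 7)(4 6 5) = (0 4 5 6 7 1)(2 3)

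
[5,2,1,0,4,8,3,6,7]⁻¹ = [3,2,1,6,4,0,7,8,5]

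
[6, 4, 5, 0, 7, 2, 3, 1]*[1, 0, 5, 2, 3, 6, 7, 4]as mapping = [0→7, 1→3, 2→6, 3→1, 4→4, 5→5, 6→2, 7→0]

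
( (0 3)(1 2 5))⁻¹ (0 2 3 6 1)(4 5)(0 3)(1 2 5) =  (0 6 2 3 5)(1 4)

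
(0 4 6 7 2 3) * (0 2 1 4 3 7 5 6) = (0 3 2 7 1 4)(5 6)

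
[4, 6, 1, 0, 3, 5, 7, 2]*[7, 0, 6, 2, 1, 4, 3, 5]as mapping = [0→1, 1→3, 2→0, 3→7, 4→2, 5→4, 6→5, 7→6]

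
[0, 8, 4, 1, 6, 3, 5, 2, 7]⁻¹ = [0, 3, 7, 5, 2, 6, 4, 8, 1]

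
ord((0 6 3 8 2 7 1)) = 7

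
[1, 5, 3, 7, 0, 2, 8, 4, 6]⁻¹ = [4, 0, 5, 2, 7, 1, 8, 3, 6]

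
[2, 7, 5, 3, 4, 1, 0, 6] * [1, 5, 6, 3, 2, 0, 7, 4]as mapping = [0→6, 1→4, 2→0, 3→3, 4→2, 5→5, 6→1, 7→7]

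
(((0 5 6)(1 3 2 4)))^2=(0 6 5)(1 2)(3 4)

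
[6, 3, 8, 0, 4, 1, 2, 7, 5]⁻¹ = [3, 5, 6, 1, 4, 8, 0, 7, 2]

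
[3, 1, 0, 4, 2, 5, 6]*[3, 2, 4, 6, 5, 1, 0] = [6, 2, 3, 5, 4, 1, 0]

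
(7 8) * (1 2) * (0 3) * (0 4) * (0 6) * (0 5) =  (0 3 4 6 5)(1 2)(7 8)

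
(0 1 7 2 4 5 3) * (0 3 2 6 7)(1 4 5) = (0 4 1)(2 5)(6 7)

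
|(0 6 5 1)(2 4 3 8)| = 4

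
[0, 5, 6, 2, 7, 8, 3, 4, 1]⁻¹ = [0, 8, 3, 6, 7, 1, 2, 4, 5]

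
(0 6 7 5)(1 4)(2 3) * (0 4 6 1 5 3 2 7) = (0 1 6)(3 7)(4 5)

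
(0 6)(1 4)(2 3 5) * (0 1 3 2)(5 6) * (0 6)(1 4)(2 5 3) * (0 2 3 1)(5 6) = (0 1)(2 6 4 3)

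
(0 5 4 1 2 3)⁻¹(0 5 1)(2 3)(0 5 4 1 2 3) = (0 3)(2 5 4)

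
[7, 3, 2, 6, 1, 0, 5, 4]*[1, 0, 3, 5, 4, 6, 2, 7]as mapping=[0→7, 1→5, 2→3, 3→2, 4→0, 5→1, 6→6, 7→4]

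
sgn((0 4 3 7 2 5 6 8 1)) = 1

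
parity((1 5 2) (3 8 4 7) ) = odd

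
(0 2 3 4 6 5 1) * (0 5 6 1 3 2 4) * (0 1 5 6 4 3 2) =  (0 3 1 6 4 5 2)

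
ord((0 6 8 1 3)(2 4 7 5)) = 20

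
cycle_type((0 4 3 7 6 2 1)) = 7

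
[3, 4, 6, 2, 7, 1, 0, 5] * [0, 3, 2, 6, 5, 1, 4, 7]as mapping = [0→6, 1→5, 2→4, 3→2, 4→7, 5→3, 6→0, 7→1]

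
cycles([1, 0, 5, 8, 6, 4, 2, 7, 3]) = (0 1) (2 5 4 6) (3 8) 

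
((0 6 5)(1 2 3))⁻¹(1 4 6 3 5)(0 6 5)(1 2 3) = (0 2 4 5 1)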